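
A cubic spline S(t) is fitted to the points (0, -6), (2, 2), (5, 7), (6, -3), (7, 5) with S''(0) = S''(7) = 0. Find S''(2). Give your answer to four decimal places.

With M_i denoting the second derivative at x_i, h_i = 2, 3, 1, 1, and Δ_i = (y_(i+1) − y_i)/h_i = 4, 5/3, -10, 8:
  2·M_0 + 10·M_1 + 3·M_2 = 6(Δ_1 - Δ_0) = -14
  3·M_1 + 8·M_2 + 1·M_3 = 6(Δ_2 - Δ_1) = -70
  1·M_2 + 4·M_3 + 1·M_4 = 6(Δ_3 - Δ_2) = 108
Natural end conditions: M_0 = M_4 = 0.
Forward elimination and back-substitution give M_0 = 0, M_1 = 365/137, M_2 = -1856/137, M_3 = 4163/137, M_4 = 0.

2.6642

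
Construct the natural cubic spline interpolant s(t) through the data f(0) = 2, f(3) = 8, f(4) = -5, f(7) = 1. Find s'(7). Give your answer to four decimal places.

With σ_i denoting the second derivative at x_i, h_i = 3, 1, 3, and Δ_i = (y_(i+1) − y_i)/h_i = 2, -13, 2:
  3·σ_0 + 8·σ_1 + 1·σ_2 = 6(Δ_1 - Δ_0) = -90
  1·σ_1 + 8·σ_2 + 3·σ_3 = 6(Δ_2 - Δ_1) = 90
Natural end conditions: σ_0 = σ_3 = 0.
Hence σ_0 = 0, σ_1 = -90/7, σ_2 = 90/7, σ_3 = 0.
On [4, 7], s'(t) = b_2 + 2c_2·(t - 4) + 3d_2·(t - 4)² with b_2 = Δ_2 - h_2(2σ_2 + σ_3)/6 = -76/7, c_2 = σ_2/2 = 45/7, d_2 = (σ_3 - σ_2)/(6h_2) = -5/7. So s'(7) = 59/7.

8.4286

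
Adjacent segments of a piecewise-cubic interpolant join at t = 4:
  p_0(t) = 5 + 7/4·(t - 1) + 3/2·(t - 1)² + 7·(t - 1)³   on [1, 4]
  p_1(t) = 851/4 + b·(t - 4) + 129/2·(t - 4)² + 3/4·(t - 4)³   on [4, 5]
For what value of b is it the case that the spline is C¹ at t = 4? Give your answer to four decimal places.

199.7500

p_0'(t) = 7/4 + 3·(t - 1) + 21·(t - 1)², so p_0'(4) = 799/4. On the right, p_1'(4) = b, so b = 799/4.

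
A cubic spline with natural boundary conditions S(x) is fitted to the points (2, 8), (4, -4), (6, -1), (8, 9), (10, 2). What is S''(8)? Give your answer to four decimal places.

Write M_i for S''(x_i). With h_i = 2, 2, 2, 2 and divided differences Δ_i = -6, 3/2, 5, -7/2, the continuity of S' gives the tridiagonal system
  2·M_0 + 8·M_1 + 2·M_2 = 6(Δ_1 - Δ_0) = 45
  2·M_1 + 8·M_2 + 2·M_3 = 6(Δ_2 - Δ_1) = 21
  2·M_2 + 8·M_3 + 2·M_4 = 6(Δ_3 - Δ_2) = -51
Natural end conditions: M_0 = M_4 = 0.
Solving the tridiagonal system: M_0 = 0, M_1 = 135/28, M_2 = 45/14, M_3 = -201/28, M_4 = 0.

-7.1786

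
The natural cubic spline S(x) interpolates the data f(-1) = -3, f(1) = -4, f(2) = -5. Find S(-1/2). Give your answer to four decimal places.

-3.1719

Put σ_i = S'' at the i-th knot. Here h = (2, 1) and Δ = (-1/2, -1), so the interior equations h_(i-1)·σ_(i-1) + 2(h_(i-1)+h_i)·σ_i + h_i·σ_(i+1) = 6(Δ_i − Δ_(i-1)) read
  2·σ_0 + 6·σ_1 + 1·σ_2 = 6(Δ_1 - Δ_0) = -3
Natural end conditions: σ_0 = σ_2 = 0.
Solving the tridiagonal system: σ_0 = 0, σ_1 = -1/2, σ_2 = 0.
On [-1, 1], S(x) = -3 - 1/3·(x + 1) + 0·(x + 1)² - 1/24·(x + 1)³.
With (x + 1) = 1/2: S(-1/2) = -203/64.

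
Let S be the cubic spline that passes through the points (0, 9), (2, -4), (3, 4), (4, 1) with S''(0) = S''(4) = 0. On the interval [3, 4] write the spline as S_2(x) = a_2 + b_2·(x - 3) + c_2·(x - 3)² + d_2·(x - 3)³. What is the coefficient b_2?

With m_i denoting the second derivative at x_i, h_i = 2, 1, 1, and Δ_i = (y_(i+1) − y_i)/h_i = -13/2, 8, -3:
  2·m_0 + 6·m_1 + 1·m_2 = 6(Δ_1 - Δ_0) = 87
  1·m_1 + 4·m_2 + 1·m_3 = 6(Δ_2 - Δ_1) = -66
Natural end conditions: m_0 = m_3 = 0.
Solving the tridiagonal system: m_0 = 0, m_1 = 18, m_2 = -21, m_3 = 0.
On [3, 4], with S_2(x) = a_2 + b_2·(x - 3) + c_2·(x - 3)² + d_2·(x - 3)³: c_2 = m_2/2 = -21/2, d_2 = (m_3 - m_2)/(6h_2) = 7/2, b_2 = Δ_2 - h_2(2m_2 + m_3)/6 = 4.

4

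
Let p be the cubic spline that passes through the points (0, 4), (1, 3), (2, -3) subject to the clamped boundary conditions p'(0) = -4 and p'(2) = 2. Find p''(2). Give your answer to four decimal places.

With M_i denoting the second derivative at x_i, h_i = 1, 1, and Δ_i = (y_(i+1) − y_i)/h_i = -1, -6:
  1·M_0 + 4·M_1 + 1·M_2 = 6(Δ_1 - Δ_0) = -30
Clamped end conditions give two more equations: 2h_0·M_0 + h_0·M_1 = 6(Δ_0 - p'(0)) = 18 and h_1·M_1 + 2h_1·M_2 = 6(p'(2) - Δ_1) = 48.
Solving the tridiagonal system: M_0 = 39/2, M_1 = -21, M_2 = 69/2.

34.5000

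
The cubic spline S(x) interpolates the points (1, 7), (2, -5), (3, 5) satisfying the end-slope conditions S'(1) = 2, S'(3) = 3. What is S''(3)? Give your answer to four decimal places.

With σ_i denoting the second derivative at x_i, h_i = 1, 1, and Δ_i = (y_(i+1) − y_i)/h_i = -12, 10:
  1·σ_0 + 4·σ_1 + 1·σ_2 = 6(Δ_1 - Δ_0) = 132
Clamped end conditions give two more equations: 2h_0·σ_0 + h_0·σ_1 = 6(Δ_0 - S'(1)) = -84 and h_1·σ_1 + 2h_1·σ_2 = 6(S'(3) - Δ_1) = -42.
Hence σ_0 = -149/2, σ_1 = 65, σ_2 = -107/2.

-53.5000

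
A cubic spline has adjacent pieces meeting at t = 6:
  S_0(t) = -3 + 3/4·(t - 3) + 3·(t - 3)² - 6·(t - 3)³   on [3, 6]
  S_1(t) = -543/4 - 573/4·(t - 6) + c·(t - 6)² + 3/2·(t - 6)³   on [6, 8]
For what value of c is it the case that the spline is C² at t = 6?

S_0''(t) = 6 - 36·(t - 3), so S_0''(6) = -102. On the right, S_1''(6) = 2c, so c = -51.

-51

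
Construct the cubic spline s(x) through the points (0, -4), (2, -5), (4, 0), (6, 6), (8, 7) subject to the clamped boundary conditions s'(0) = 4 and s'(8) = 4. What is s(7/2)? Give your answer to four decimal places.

-1.9858

Let σ_i = s''(x_i). Step sizes h_i = 2, 2, 2, 2; slopes of the chords Δ_i = (y_(i+1) - y_i)/h_i = -1/2, 5/2, 3, 1/2.
  2·σ_0 + 8·σ_1 + 2·σ_2 = 6(Δ_1 - Δ_0) = 18
  2·σ_1 + 8·σ_2 + 2·σ_3 = 6(Δ_2 - Δ_1) = 3
  2·σ_2 + 8·σ_3 + 2·σ_4 = 6(Δ_3 - Δ_2) = -15
Clamped end conditions give two more equations: 2h_0·σ_0 + h_0·σ_1 = 6(Δ_0 - s'(0)) = -27 and h_3·σ_3 + 2h_3·σ_4 = 6(s'(8) - Δ_3) = 21.
Solving: σ_0 = -1005/112, σ_1 = 249/56, σ_2 = 3/16, σ_3 = -207/56, σ_4 = 795/112.
On [2, 4], s(x) = -5 - 59/112·(x - 2) + 249/112·(x - 2)² - 159/448·(x - 2)³.
With (x - 2) = 3/2: s(7/2) = -7117/3584.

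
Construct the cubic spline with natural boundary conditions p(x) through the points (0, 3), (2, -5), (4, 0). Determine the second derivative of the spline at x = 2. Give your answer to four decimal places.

Put M_i = p'' at the i-th knot. Here h = (2, 2) and Δ = (-4, 5/2), so the interior equations h_(i-1)·M_(i-1) + 2(h_(i-1)+h_i)·M_i + h_i·M_(i+1) = 6(Δ_i − Δ_(i-1)) read
  2·M_0 + 8·M_1 + 2·M_2 = 6(Δ_1 - Δ_0) = 39
Natural end conditions: M_0 = M_2 = 0.
Hence M_0 = 0, M_1 = 39/8, M_2 = 0.

4.8750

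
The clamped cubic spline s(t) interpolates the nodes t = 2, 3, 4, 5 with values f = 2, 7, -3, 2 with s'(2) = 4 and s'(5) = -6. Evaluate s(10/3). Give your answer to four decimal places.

With M_i denoting the second derivative at x_i, h_i = 1, 1, 1, and Δ_i = (y_(i+1) − y_i)/h_i = 5, -10, 5:
  1·M_0 + 4·M_1 + 1·M_2 = 6(Δ_1 - Δ_0) = -90
  1·M_1 + 4·M_2 + 1·M_3 = 6(Δ_2 - Δ_1) = 90
Clamped end conditions give two more equations: 2h_0·M_0 + h_0·M_1 = 6(Δ_0 - s'(2)) = 6 and h_2·M_2 + 2h_2·M_3 = 6(s'(5) - Δ_2) = -66.
Forward elimination and back-substitution give M_0 = 344/15, M_1 = -598/15, M_2 = 698/15, M_3 = -844/15.
On [3, 4], s(t) = 7 - 67/15·(t - 3) - 299/15·(t - 3)² + 72/5·(t - 3)³.
With (t - 3) = 1/3: s(10/3) = 517/135.

3.8296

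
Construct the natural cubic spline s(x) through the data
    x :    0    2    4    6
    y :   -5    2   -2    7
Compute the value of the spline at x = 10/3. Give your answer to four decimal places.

Put σ_i = s'' at the i-th knot. Here h = (2, 2, 2) and Δ = (7/2, -2, 9/2), so the interior equations h_(i-1)·σ_(i-1) + 2(h_(i-1)+h_i)·σ_i + h_i·σ_(i+1) = 6(Δ_i − Δ_(i-1)) read
  2·σ_0 + 8·σ_1 + 2·σ_2 = 6(Δ_1 - Δ_0) = -33
  2·σ_1 + 8·σ_2 + 2·σ_3 = 6(Δ_2 - Δ_1) = 39
Natural end conditions: σ_0 = σ_3 = 0.
Forward elimination and back-substitution give σ_0 = 0, σ_1 = -57/10, σ_2 = 63/10, σ_3 = 0.
On [2, 4], s(x) = 2 - 3/10·(x - 2) - 57/20·(x - 2)² + 1·(x - 2)³.
With (x - 2) = 4/3: s(10/3) = -148/135.

-1.0963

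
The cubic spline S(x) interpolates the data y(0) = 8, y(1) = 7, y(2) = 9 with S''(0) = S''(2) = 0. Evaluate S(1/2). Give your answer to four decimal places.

With σ_i denoting the second derivative at x_i, h_i = 1, 1, and Δ_i = (y_(i+1) − y_i)/h_i = -1, 2:
  1·σ_0 + 4·σ_1 + 1·σ_2 = 6(Δ_1 - Δ_0) = 18
Natural end conditions: σ_0 = σ_2 = 0.
Solving: σ_0 = 0, σ_1 = 9/2, σ_2 = 0.
On [0, 1], S(x) = 8 - 7/4·x + 0·x² + 3/4·x³.
With x = 1/2: S(1/2) = 231/32.

7.2188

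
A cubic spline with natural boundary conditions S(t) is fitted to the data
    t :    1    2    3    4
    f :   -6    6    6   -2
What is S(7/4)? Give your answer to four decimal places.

3.8750

Let M_i = S''(x_i). Step sizes h_i = 1, 1, 1; slopes of the chords Δ_i = (y_(i+1) - y_i)/h_i = 12, 0, -8.
  1·M_0 + 4·M_1 + 1·M_2 = 6(Δ_1 - Δ_0) = -72
  1·M_1 + 4·M_2 + 1·M_3 = 6(Δ_2 - Δ_1) = -48
Natural end conditions: M_0 = M_3 = 0.
Solving the tridiagonal system: M_0 = 0, M_1 = -16, M_2 = -8, M_3 = 0.
On [1, 2], S(t) = -6 + 44/3·(t - 1) + 0·(t - 1)² - 8/3·(t - 1)³.
With (t - 1) = 3/4: S(7/4) = 31/8.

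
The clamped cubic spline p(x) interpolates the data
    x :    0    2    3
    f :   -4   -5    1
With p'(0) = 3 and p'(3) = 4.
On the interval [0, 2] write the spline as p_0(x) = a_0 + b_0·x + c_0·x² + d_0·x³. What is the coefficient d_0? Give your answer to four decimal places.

Let M_i = p''(x_i). Step sizes h_i = 2, 1; slopes of the chords Δ_i = (y_(i+1) - y_i)/h_i = -1/2, 6.
  2·M_0 + 6·M_1 + 1·M_2 = 6(Δ_1 - Δ_0) = 39
Clamped end conditions give two more equations: 2h_0·M_0 + h_0·M_1 = 6(Δ_0 - p'(0)) = -21 and h_1·M_1 + 2h_1·M_2 = 6(p'(3) - Δ_1) = -12.
Solving the tridiagonal system: M_0 = -137/12, M_1 = 37/3, M_2 = -73/6.
On [0, 2], with p_0(x) = a_0 + b_0·x + c_0·x² + d_0·x³: c_0 = M_0/2 = -137/24, d_0 = (M_1 - M_0)/(6h_0) = 95/48, b_0 = Δ_0 - h_0(2M_0 + M_1)/6 = 3.

1.9792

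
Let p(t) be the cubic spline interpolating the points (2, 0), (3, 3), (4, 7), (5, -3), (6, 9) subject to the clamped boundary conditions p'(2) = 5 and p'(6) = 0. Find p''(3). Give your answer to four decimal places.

With σ_i denoting the second derivative at x_i, h_i = 1, 1, 1, 1, and Δ_i = (y_(i+1) − y_i)/h_i = 3, 4, -10, 12:
  1·σ_0 + 4·σ_1 + 1·σ_2 = 6(Δ_1 - Δ_0) = 6
  1·σ_1 + 4·σ_2 + 1·σ_3 = 6(Δ_2 - Δ_1) = -84
  1·σ_2 + 4·σ_3 + 1·σ_4 = 6(Δ_3 - Δ_2) = 132
Clamped end conditions give two more equations: 2h_0·σ_0 + h_0·σ_1 = 6(Δ_0 - p'(2)) = -12 and h_3·σ_3 + 2h_3·σ_4 = 6(p'(6) - Δ_3) = -72.
Solving: σ_0 = -187/14, σ_1 = 103/7, σ_2 = -79/2, σ_3 = 415/7, σ_4 = -919/14.

14.7143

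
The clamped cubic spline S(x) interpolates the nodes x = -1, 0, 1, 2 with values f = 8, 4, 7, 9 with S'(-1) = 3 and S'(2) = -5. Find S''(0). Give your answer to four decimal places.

18.2667

Write σ_i for S''(x_i). With h_i = 1, 1, 1 and divided differences Δ_i = -4, 3, 2, the continuity of S' gives the tridiagonal system
  1·σ_0 + 4·σ_1 + 1·σ_2 = 6(Δ_1 - Δ_0) = 42
  1·σ_1 + 4·σ_2 + 1·σ_3 = 6(Δ_2 - Δ_1) = -6
Clamped end conditions give two more equations: 2h_0·σ_0 + h_0·σ_1 = 6(Δ_0 - S'(-1)) = -42 and h_2·σ_2 + 2h_2·σ_3 = 6(S'(2) - Δ_2) = -42.
Solving the tridiagonal system: σ_0 = -452/15, σ_1 = 274/15, σ_2 = -14/15, σ_3 = -308/15.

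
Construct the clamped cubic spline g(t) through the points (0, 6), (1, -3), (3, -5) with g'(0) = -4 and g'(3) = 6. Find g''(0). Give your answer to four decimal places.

Put σ_i = g'' at the i-th knot. Here h = (1, 2) and Δ = (-9, -1), so the interior equations h_(i-1)·σ_(i-1) + 2(h_(i-1)+h_i)·σ_i + h_i·σ_(i+1) = 6(Δ_i − Δ_(i-1)) read
  1·σ_0 + 6·σ_1 + 2·σ_2 = 6(Δ_1 - Δ_0) = 48
Clamped end conditions give two more equations: 2h_0·σ_0 + h_0·σ_1 = 6(Δ_0 - g'(0)) = -30 and h_1·σ_1 + 2h_1·σ_2 = 6(g'(3) - Δ_1) = 42.
Forward elimination and back-substitution give σ_0 = -59/3, σ_1 = 28/3, σ_2 = 35/6.

-19.6667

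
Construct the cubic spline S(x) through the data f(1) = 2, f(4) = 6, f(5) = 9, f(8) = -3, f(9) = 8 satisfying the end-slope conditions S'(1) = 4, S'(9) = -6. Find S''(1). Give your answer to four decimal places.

Let M_i = S''(x_i). Step sizes h_i = 3, 1, 3, 1; slopes of the chords Δ_i = (y_(i+1) - y_i)/h_i = 4/3, 3, -4, 11.
  3·M_0 + 8·M_1 + 1·M_2 = 6(Δ_1 - Δ_0) = 10
  1·M_1 + 8·M_2 + 3·M_3 = 6(Δ_2 - Δ_1) = -42
  3·M_2 + 8·M_3 + 1·M_4 = 6(Δ_3 - Δ_2) = 90
Clamped end conditions give two more equations: 2h_0·M_0 + h_0·M_1 = 6(Δ_0 - S'(1)) = -16 and h_3·M_3 + 2h_3·M_4 = 6(S'(9) - Δ_3) = -102.
Forward elimination and back-substitution give M_0 = -47/9, M_1 = 46/9, M_2 = -137/9, M_3 = 224/9, M_4 = -571/9.

-5.2222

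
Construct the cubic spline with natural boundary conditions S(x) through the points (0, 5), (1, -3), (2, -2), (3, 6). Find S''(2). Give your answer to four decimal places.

7.6000

Put M_i = S'' at the i-th knot. Here h = (1, 1, 1) and Δ = (-8, 1, 8), so the interior equations h_(i-1)·M_(i-1) + 2(h_(i-1)+h_i)·M_i + h_i·M_(i+1) = 6(Δ_i − Δ_(i-1)) read
  1·M_0 + 4·M_1 + 1·M_2 = 6(Δ_1 - Δ_0) = 54
  1·M_1 + 4·M_2 + 1·M_3 = 6(Δ_2 - Δ_1) = 42
Natural end conditions: M_0 = M_3 = 0.
Hence M_0 = 0, M_1 = 58/5, M_2 = 38/5, M_3 = 0.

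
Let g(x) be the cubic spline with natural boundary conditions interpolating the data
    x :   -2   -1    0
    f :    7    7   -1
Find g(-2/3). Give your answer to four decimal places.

5.0741

With M_i denoting the second derivative at x_i, h_i = 1, 1, and Δ_i = (y_(i+1) − y_i)/h_i = 0, -8:
  1·M_0 + 4·M_1 + 1·M_2 = 6(Δ_1 - Δ_0) = -48
Natural end conditions: M_0 = M_2 = 0.
Hence M_0 = 0, M_1 = -12, M_2 = 0.
On [-1, 0], g(x) = 7 - 4·(x + 1) - 6·(x + 1)² + 2·(x + 1)³.
With (x + 1) = 1/3: g(-2/3) = 137/27.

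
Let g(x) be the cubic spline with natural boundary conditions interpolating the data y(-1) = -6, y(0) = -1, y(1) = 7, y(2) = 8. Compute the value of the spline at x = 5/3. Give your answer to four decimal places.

With m_i denoting the second derivative at x_i, h_i = 1, 1, 1, and Δ_i = (y_(i+1) − y_i)/h_i = 5, 8, 1:
  1·m_0 + 4·m_1 + 1·m_2 = 6(Δ_1 - Δ_0) = 18
  1·m_1 + 4·m_2 + 1·m_3 = 6(Δ_2 - Δ_1) = -42
Natural end conditions: m_0 = m_3 = 0.
Solving: m_0 = 0, m_1 = 38/5, m_2 = -62/5, m_3 = 0.
On [1, 2], g(x) = 7 + 77/15·(x - 1) - 31/5·(x - 1)² + 31/15·(x - 1)³.
With (x - 1) = 2/3: g(5/3) = 3353/405.

8.2790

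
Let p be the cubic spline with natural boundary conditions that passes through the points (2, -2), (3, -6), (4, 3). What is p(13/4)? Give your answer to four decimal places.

Let m_i = p''(x_i). Step sizes h_i = 1, 1; slopes of the chords Δ_i = (y_(i+1) - y_i)/h_i = -4, 9.
  1·m_0 + 4·m_1 + 1·m_2 = 6(Δ_1 - Δ_0) = 78
Natural end conditions: m_0 = m_2 = 0.
Hence m_0 = 0, m_1 = 39/2, m_2 = 0.
On [3, 4], p(x) = -6 + 5/2·(x - 3) + 39/4·(x - 3)² - 13/4·(x - 3)³.
With (x - 3) = 1/4: p(13/4) = -1233/256.

-4.8164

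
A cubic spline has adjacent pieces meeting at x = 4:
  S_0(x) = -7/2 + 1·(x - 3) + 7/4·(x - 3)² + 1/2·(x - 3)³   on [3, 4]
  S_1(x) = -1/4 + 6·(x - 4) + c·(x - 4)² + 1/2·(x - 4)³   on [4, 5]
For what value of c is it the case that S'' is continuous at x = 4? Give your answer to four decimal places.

3.2500

S_0''(x) = 7/2 + 3·(x - 3), so S_0''(4) = 13/2. On the right, S_1''(4) = 2c, so c = 13/4.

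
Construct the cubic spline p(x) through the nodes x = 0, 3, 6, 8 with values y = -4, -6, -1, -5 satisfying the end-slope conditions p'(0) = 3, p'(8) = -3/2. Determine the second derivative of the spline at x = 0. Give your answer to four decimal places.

Let M_i = p''(x_i). Step sizes h_i = 3, 3, 2; slopes of the chords Δ_i = (y_(i+1) - y_i)/h_i = -2/3, 5/3, -2.
  3·M_0 + 12·M_1 + 3·M_2 = 6(Δ_1 - Δ_0) = 14
  3·M_1 + 10·M_2 + 2·M_3 = 6(Δ_2 - Δ_1) = -22
Clamped end conditions give two more equations: 2h_0·M_0 + h_0·M_1 = 6(Δ_0 - p'(0)) = -22 and h_2·M_2 + 2h_2·M_3 = 6(p'(8) - Δ_2) = 3.
Forward elimination and back-substitution give M_0 = -205/38, M_1 = 197/57, M_2 = -143/38, M_3 = 50/19.

-5.3947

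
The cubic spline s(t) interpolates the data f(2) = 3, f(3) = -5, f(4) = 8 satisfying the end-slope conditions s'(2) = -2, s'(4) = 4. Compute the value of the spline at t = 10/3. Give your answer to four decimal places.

-1.4444

Let σ_i = s''(x_i). Step sizes h_i = 1, 1; slopes of the chords Δ_i = (y_(i+1) - y_i)/h_i = -8, 13.
  1·σ_0 + 4·σ_1 + 1·σ_2 = 6(Δ_1 - Δ_0) = 126
Clamped end conditions give two more equations: 2h_0·σ_0 + h_0·σ_1 = 6(Δ_0 - s'(2)) = -36 and h_1·σ_1 + 2h_1·σ_2 = 6(s'(4) - Δ_1) = -54.
Hence σ_0 = -93/2, σ_1 = 57, σ_2 = -111/2.
On [3, 4], s(t) = -5 + 13/4·(t - 3) + 57/2·(t - 3)² - 75/4·(t - 3)³.
With (t - 3) = 1/3: s(10/3) = -13/9.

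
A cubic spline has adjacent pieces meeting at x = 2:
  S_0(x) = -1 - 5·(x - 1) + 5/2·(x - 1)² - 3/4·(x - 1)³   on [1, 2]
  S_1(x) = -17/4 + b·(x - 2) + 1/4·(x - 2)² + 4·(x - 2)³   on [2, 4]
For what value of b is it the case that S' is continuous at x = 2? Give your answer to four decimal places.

S_0'(x) = -5 + 5·(x - 1) - 9/4·(x - 1)², so S_0'(2) = -9/4. On the right, S_1'(2) = b, so b = -9/4.

-2.2500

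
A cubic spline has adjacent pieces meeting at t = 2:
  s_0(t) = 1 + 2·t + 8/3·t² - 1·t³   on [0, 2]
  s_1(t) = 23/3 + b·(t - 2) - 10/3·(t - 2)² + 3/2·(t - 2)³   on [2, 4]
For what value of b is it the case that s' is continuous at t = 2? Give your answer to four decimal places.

0.6667

s_0'(t) = 2 + 16/3·t - 3·t², so s_0'(2) = 2/3. On the right, s_1'(2) = b, so b = 2/3.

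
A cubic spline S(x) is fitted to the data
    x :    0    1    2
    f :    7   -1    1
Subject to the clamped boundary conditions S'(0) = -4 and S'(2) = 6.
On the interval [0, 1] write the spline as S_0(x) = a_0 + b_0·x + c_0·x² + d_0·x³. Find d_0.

Write m_i for S''(x_i). With h_i = 1, 1 and divided differences Δ_i = -8, 2, the continuity of S' gives the tridiagonal system
  1·m_0 + 4·m_1 + 1·m_2 = 6(Δ_1 - Δ_0) = 60
Clamped end conditions give two more equations: 2h_0·m_0 + h_0·m_1 = 6(Δ_0 - S'(0)) = -24 and h_1·m_1 + 2h_1·m_2 = 6(S'(2) - Δ_1) = 24.
Solving: m_0 = -22, m_1 = 20, m_2 = 2.
On [0, 1], with S_0(x) = a_0 + b_0·x + c_0·x² + d_0·x³: c_0 = m_0/2 = -11, d_0 = (m_1 - m_0)/(6h_0) = 7, b_0 = Δ_0 - h_0(2m_0 + m_1)/6 = -4.

7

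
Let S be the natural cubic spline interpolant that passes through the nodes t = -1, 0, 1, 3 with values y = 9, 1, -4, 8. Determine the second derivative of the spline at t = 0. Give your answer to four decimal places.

1.8261

Write M_i for S''(x_i). With h_i = 1, 1, 2 and divided differences Δ_i = -8, -5, 6, the continuity of S' gives the tridiagonal system
  1·M_0 + 4·M_1 + 1·M_2 = 6(Δ_1 - Δ_0) = 18
  1·M_1 + 6·M_2 + 2·M_3 = 6(Δ_2 - Δ_1) = 66
Natural end conditions: M_0 = M_3 = 0.
Forward elimination and back-substitution give M_0 = 0, M_1 = 42/23, M_2 = 246/23, M_3 = 0.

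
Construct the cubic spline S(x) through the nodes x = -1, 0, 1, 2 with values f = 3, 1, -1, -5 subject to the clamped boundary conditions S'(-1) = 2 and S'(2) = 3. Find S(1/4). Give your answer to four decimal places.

Put σ_i = S'' at the i-th knot. Here h = (1, 1, 1) and Δ = (-2, -2, -4), so the interior equations h_(i-1)·σ_(i-1) + 2(h_(i-1)+h_i)·σ_i + h_i·σ_(i+1) = 6(Δ_i − Δ_(i-1)) read
  1·σ_0 + 4·σ_1 + 1·σ_2 = 6(Δ_1 - Δ_0) = 0
  1·σ_1 + 4·σ_2 + 1·σ_3 = 6(Δ_2 - Δ_1) = -12
Clamped end conditions give two more equations: 2h_0·σ_0 + h_0·σ_1 = 6(Δ_0 - S'(-1)) = -24 and h_2·σ_2 + 2h_2·σ_3 = 6(S'(2) - Δ_2) = 42.
Solving the tridiagonal system: σ_0 = -46/3, σ_1 = 20/3, σ_2 = -34/3, σ_3 = 80/3.
On [0, 1], S(x) = 1 - 7/3·x + 10/3·x² - 3·x³.
With x = 1/4: S(1/4) = 37/64.

0.5781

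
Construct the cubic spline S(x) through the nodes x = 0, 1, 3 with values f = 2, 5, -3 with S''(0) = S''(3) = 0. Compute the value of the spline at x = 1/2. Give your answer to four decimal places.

3.9375

With M_i denoting the second derivative at x_i, h_i = 1, 2, and Δ_i = (y_(i+1) − y_i)/h_i = 3, -4:
  1·M_0 + 6·M_1 + 2·M_2 = 6(Δ_1 - Δ_0) = -42
Natural end conditions: M_0 = M_2 = 0.
Solving: M_0 = 0, M_1 = -7, M_2 = 0.
On [0, 1], S(x) = 2 + 25/6·x + 0·x² - 7/6·x³.
With x = 1/2: S(1/2) = 63/16.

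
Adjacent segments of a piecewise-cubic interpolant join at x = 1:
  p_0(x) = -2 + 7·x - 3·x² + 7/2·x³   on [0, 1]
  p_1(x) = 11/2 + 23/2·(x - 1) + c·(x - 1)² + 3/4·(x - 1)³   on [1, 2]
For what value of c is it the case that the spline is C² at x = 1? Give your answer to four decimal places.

p_0''(x) = -6 + 21·x, so p_0''(1) = 15. On the right, p_1''(1) = 2c, so c = 15/2.

7.5000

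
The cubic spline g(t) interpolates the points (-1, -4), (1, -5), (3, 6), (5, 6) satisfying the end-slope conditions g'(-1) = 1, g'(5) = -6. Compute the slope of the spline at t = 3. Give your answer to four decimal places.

5.0667

Write M_i for g''(x_i). With h_i = 2, 2, 2 and divided differences Δ_i = -1/2, 11/2, 0, the continuity of g' gives the tridiagonal system
  2·M_0 + 8·M_1 + 2·M_2 = 6(Δ_1 - Δ_0) = 36
  2·M_1 + 8·M_2 + 2·M_3 = 6(Δ_2 - Δ_1) = -33
Clamped end conditions give two more equations: 2h_0·M_0 + h_0·M_1 = 6(Δ_0 - g'(-1)) = -9 and h_2·M_2 + 2h_2·M_3 = 6(g'(5) - Δ_2) = -36.
Forward elimination and back-substitution give M_0 = -86/15, M_1 = 209/30, M_2 = -62/15, M_3 = -104/15.
On [3, 5], g'(t) = b_2 + 2c_2·(t - 3) + 3d_2·(t - 3)² with b_2 = Δ_2 - h_2(2M_2 + M_3)/6 = 76/15, c_2 = M_2/2 = -31/15, d_2 = (M_3 - M_2)/(6h_2) = -7/30. So g'(3) = 76/15.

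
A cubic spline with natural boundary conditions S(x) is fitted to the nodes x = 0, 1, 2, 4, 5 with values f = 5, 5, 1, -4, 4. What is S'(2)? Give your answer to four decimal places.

Let M_i = S''(x_i). Step sizes h_i = 1, 1, 2, 1; slopes of the chords Δ_i = (y_(i+1) - y_i)/h_i = 0, -4, -5/2, 8.
  1·M_0 + 4·M_1 + 1·M_2 = 6(Δ_1 - Δ_0) = -24
  1·M_1 + 6·M_2 + 2·M_3 = 6(Δ_2 - Δ_1) = 9
  2·M_2 + 6·M_3 + 1·M_4 = 6(Δ_3 - Δ_2) = 63
Natural end conditions: M_0 = M_4 = 0.
Solving: M_0 = 0, M_1 = -348/61, M_2 = -72/61, M_3 = 1329/122, M_4 = 0.
On [2, 4], S'(x) = b_2 + 2c_2·(x - 2) + 3d_2·(x - 2)² with b_2 = Δ_2 - h_2(2M_2 + M_3)/6 = -326/61, c_2 = M_2/2 = -36/61, d_2 = (M_3 - M_2)/(6h_2) = 491/488. So S'(2) = -326/61.

-5.3443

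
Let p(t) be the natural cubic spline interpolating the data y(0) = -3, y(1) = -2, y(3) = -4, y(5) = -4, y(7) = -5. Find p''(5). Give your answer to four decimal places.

-0.7683

Let σ_i = p''(x_i). Step sizes h_i = 1, 2, 2, 2; slopes of the chords Δ_i = (y_(i+1) - y_i)/h_i = 1, -1, 0, -1/2.
  1·σ_0 + 6·σ_1 + 2·σ_2 = 6(Δ_1 - Δ_0) = -12
  2·σ_1 + 8·σ_2 + 2·σ_3 = 6(Δ_2 - Δ_1) = 6
  2·σ_2 + 8·σ_3 + 2·σ_4 = 6(Δ_3 - Δ_2) = -3
Natural end conditions: σ_0 = σ_4 = 0.
Solving the tridiagonal system: σ_0 = 0, σ_1 = -207/82, σ_2 = 129/82, σ_3 = -63/82, σ_4 = 0.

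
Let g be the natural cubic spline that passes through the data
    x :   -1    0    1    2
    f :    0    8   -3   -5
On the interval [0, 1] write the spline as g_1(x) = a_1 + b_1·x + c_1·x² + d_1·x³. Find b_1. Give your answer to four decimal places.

-3.3333

Let M_i = g''(x_i). Step sizes h_i = 1, 1, 1; slopes of the chords Δ_i = (y_(i+1) - y_i)/h_i = 8, -11, -2.
  1·M_0 + 4·M_1 + 1·M_2 = 6(Δ_1 - Δ_0) = -114
  1·M_1 + 4·M_2 + 1·M_3 = 6(Δ_2 - Δ_1) = 54
Natural end conditions: M_0 = M_3 = 0.
Solving the tridiagonal system: M_0 = 0, M_1 = -34, M_2 = 22, M_3 = 0.
On [0, 1], with g_1(x) = a_1 + b_1·x + c_1·x² + d_1·x³: c_1 = M_1/2 = -17, d_1 = (M_2 - M_1)/(6h_1) = 28/3, b_1 = Δ_1 - h_1(2M_1 + M_2)/6 = -10/3.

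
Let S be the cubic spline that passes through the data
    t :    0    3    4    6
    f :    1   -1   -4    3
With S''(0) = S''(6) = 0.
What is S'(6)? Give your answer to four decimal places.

5.8121

With M_i denoting the second derivative at x_i, h_i = 3, 1, 2, and Δ_i = (y_(i+1) − y_i)/h_i = -2/3, -3, 7/2:
  3·M_0 + 8·M_1 + 1·M_2 = 6(Δ_1 - Δ_0) = -14
  1·M_1 + 6·M_2 + 2·M_3 = 6(Δ_2 - Δ_1) = 39
Natural end conditions: M_0 = M_3 = 0.
Solving: M_0 = 0, M_1 = -123/47, M_2 = 326/47, M_3 = 0.
On [4, 6], S'(t) = b_2 + 2c_2·(t - 4) + 3d_2·(t - 4)² with b_2 = Δ_2 - h_2(2M_2 + M_3)/6 = -317/282, c_2 = M_2/2 = 163/47, d_2 = (M_3 - M_2)/(6h_2) = -163/282. So S'(6) = 1639/282.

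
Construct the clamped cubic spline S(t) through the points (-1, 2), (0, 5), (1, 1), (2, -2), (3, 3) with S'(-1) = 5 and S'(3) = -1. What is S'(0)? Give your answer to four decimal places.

Put M_i = S'' at the i-th knot. Here h = (1, 1, 1, 1) and Δ = (3, -4, -3, 5), so the interior equations h_(i-1)·M_(i-1) + 2(h_(i-1)+h_i)·M_i + h_i·M_(i+1) = 6(Δ_i − Δ_(i-1)) read
  1·M_0 + 4·M_1 + 1·M_2 = 6(Δ_1 - Δ_0) = -42
  1·M_1 + 4·M_2 + 1·M_3 = 6(Δ_2 - Δ_1) = 6
  1·M_2 + 4·M_3 + 1·M_4 = 6(Δ_3 - Δ_2) = 48
Clamped end conditions give two more equations: 2h_0·M_0 + h_0·M_1 = 6(Δ_0 - S'(-1)) = -12 and h_3·M_3 + 2h_3·M_4 = 6(S'(3) - Δ_3) = -36.
Forward elimination and back-substitution give M_0 = -27/28, M_1 = -141/14, M_2 = -3/4, M_3 = 267/14, M_4 = -771/28.
On [0, 1], S'(t) = b_1 + 2c_1·t + 3d_1·t² with b_1 = Δ_1 - h_1(2M_1 + M_2)/6 = -29/56, c_1 = M_1/2 = -141/28, d_1 = (M_2 - M_1)/(6h_1) = 87/56. So S'(0) = -29/56.

-0.5179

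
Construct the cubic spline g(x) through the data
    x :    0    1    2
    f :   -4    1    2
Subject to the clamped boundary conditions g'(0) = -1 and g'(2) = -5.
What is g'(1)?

Put m_i = g'' at the i-th knot. Here h = (1, 1) and Δ = (5, 1), so the interior equations h_(i-1)·m_(i-1) + 2(h_(i-1)+h_i)·m_i + h_i·m_(i+1) = 6(Δ_i − Δ_(i-1)) read
  1·m_0 + 4·m_1 + 1·m_2 = 6(Δ_1 - Δ_0) = -24
Clamped end conditions give two more equations: 2h_0·m_0 + h_0·m_1 = 6(Δ_0 - g'(0)) = 36 and h_1·m_1 + 2h_1·m_2 = 6(g'(2) - Δ_1) = -36.
Solving: m_0 = 22, m_1 = -8, m_2 = -14.
On [1, 2], g'(x) = b_1 + 2c_1·(x - 1) + 3d_1·(x - 1)² with b_1 = Δ_1 - h_1(2m_1 + m_2)/6 = 6, c_1 = m_1/2 = -4, d_1 = (m_2 - m_1)/(6h_1) = -1. So g'(1) = 6.

6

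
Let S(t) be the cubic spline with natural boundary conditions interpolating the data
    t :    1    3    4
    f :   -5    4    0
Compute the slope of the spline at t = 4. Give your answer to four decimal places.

Let m_i = S''(x_i). Step sizes h_i = 2, 1; slopes of the chords Δ_i = (y_(i+1) - y_i)/h_i = 9/2, -4.
  2·m_0 + 6·m_1 + 1·m_2 = 6(Δ_1 - Δ_0) = -51
Natural end conditions: m_0 = m_2 = 0.
Solving: m_0 = 0, m_1 = -17/2, m_2 = 0.
On [3, 4], S'(t) = b_1 + 2c_1·(t - 3) + 3d_1·(t - 3)² with b_1 = Δ_1 - h_1(2m_1 + m_2)/6 = -7/6, c_1 = m_1/2 = -17/4, d_1 = (m_2 - m_1)/(6h_1) = 17/12. So S'(4) = -65/12.

-5.4167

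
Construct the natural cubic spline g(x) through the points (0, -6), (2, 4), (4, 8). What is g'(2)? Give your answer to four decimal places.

Put M_i = g'' at the i-th knot. Here h = (2, 2) and Δ = (5, 2), so the interior equations h_(i-1)·M_(i-1) + 2(h_(i-1)+h_i)·M_i + h_i·M_(i+1) = 6(Δ_i − Δ_(i-1)) read
  2·M_0 + 8·M_1 + 2·M_2 = 6(Δ_1 - Δ_0) = -18
Natural end conditions: M_0 = M_2 = 0.
Hence M_0 = 0, M_1 = -9/4, M_2 = 0.
On [2, 4], g'(x) = b_1 + 2c_1·(x - 2) + 3d_1·(x - 2)² with b_1 = Δ_1 - h_1(2M_1 + M_2)/6 = 7/2, c_1 = M_1/2 = -9/8, d_1 = (M_2 - M_1)/(6h_1) = 3/16. So g'(2) = 7/2.

3.5000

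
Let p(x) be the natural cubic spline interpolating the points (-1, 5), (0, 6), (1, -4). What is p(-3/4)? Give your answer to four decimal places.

Put M_i = p'' at the i-th knot. Here h = (1, 1) and Δ = (1, -10), so the interior equations h_(i-1)·M_(i-1) + 2(h_(i-1)+h_i)·M_i + h_i·M_(i+1) = 6(Δ_i − Δ_(i-1)) read
  1·M_0 + 4·M_1 + 1·M_2 = 6(Δ_1 - Δ_0) = -66
Natural end conditions: M_0 = M_2 = 0.
Forward elimination and back-substitution give M_0 = 0, M_1 = -33/2, M_2 = 0.
On [-1, 0], p(x) = 5 + 15/4·(x + 1) + 0·(x + 1)² - 11/4·(x + 1)³.
With (x + 1) = 1/4: p(-3/4) = 1509/256.

5.8945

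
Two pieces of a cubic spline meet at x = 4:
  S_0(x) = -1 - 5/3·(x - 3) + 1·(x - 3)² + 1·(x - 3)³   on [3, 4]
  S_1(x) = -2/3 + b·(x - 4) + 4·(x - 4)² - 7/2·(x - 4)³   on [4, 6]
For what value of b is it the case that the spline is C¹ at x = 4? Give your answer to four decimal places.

S_0'(x) = -5/3 + 2·(x - 3) + 3·(x - 3)², so S_0'(4) = 10/3. On the right, S_1'(4) = b, so b = 10/3.

3.3333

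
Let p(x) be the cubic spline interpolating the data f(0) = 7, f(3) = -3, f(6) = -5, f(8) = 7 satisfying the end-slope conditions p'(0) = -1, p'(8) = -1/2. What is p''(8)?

-13

Put M_i = p'' at the i-th knot. Here h = (3, 3, 2) and Δ = (-10/3, -2/3, 6), so the interior equations h_(i-1)·M_(i-1) + 2(h_(i-1)+h_i)·M_i + h_i·M_(i+1) = 6(Δ_i − Δ_(i-1)) read
  3·M_0 + 12·M_1 + 3·M_2 = 6(Δ_1 - Δ_0) = 16
  3·M_1 + 10·M_2 + 2·M_3 = 6(Δ_2 - Δ_1) = 40
Clamped end conditions give two more equations: 2h_0·M_0 + h_0·M_1 = 6(Δ_0 - p'(0)) = -14 and h_2·M_2 + 2h_2·M_3 = 6(p'(8) - Δ_2) = -39.
Solving: M_0 = -5/2, M_1 = 1/3, M_2 = 13/2, M_3 = -13.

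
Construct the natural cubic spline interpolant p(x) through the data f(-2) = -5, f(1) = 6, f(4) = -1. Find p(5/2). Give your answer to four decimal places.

4.1875

With m_i denoting the second derivative at x_i, h_i = 3, 3, and Δ_i = (y_(i+1) − y_i)/h_i = 11/3, -7/3:
  3·m_0 + 12·m_1 + 3·m_2 = 6(Δ_1 - Δ_0) = -36
Natural end conditions: m_0 = m_2 = 0.
Hence m_0 = 0, m_1 = -3, m_2 = 0.
On [1, 4], p(x) = 6 + 2/3·(x - 1) - 3/2·(x - 1)² + 1/6·(x - 1)³.
With (x - 1) = 3/2: p(5/2) = 67/16.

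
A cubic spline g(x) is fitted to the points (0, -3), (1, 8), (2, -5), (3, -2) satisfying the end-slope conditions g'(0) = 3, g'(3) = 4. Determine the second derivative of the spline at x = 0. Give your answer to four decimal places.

54.2667

Write m_i for g''(x_i). With h_i = 1, 1, 1 and divided differences Δ_i = 11, -13, 3, the continuity of g' gives the tridiagonal system
  1·m_0 + 4·m_1 + 1·m_2 = 6(Δ_1 - Δ_0) = -144
  1·m_1 + 4·m_2 + 1·m_3 = 6(Δ_2 - Δ_1) = 96
Clamped end conditions give two more equations: 2h_0·m_0 + h_0·m_1 = 6(Δ_0 - g'(0)) = 48 and h_2·m_2 + 2h_2·m_3 = 6(g'(3) - Δ_2) = 6.
Hence m_0 = 814/15, m_1 = -908/15, m_2 = 658/15, m_3 = -284/15.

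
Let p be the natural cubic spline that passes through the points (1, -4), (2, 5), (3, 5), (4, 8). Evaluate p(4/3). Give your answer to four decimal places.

-0.2296

With M_i denoting the second derivative at x_i, h_i = 1, 1, 1, and Δ_i = (y_(i+1) − y_i)/h_i = 9, 0, 3:
  1·M_0 + 4·M_1 + 1·M_2 = 6(Δ_1 - Δ_0) = -54
  1·M_1 + 4·M_2 + 1·M_3 = 6(Δ_2 - Δ_1) = 18
Natural end conditions: M_0 = M_3 = 0.
Hence M_0 = 0, M_1 = -78/5, M_2 = 42/5, M_3 = 0.
On [1, 2], p(x) = -4 + 58/5·(x - 1) + 0·(x - 1)² - 13/5·(x - 1)³.
With (x - 1) = 1/3: p(4/3) = -31/135.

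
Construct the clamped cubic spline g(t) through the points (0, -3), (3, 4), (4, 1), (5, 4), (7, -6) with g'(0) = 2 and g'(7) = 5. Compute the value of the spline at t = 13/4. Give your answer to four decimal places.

3.0512

With M_i denoting the second derivative at x_i, h_i = 3, 1, 1, 2, and Δ_i = (y_(i+1) − y_i)/h_i = 7/3, -3, 3, -5:
  3·M_0 + 8·M_1 + 1·M_2 = 6(Δ_1 - Δ_0) = -32
  1·M_1 + 4·M_2 + 1·M_3 = 6(Δ_2 - Δ_1) = 36
  1·M_2 + 6·M_3 + 2·M_4 = 6(Δ_3 - Δ_2) = -48
Clamped end conditions give two more equations: 2h_0·M_0 + h_0·M_1 = 6(Δ_0 - g'(0)) = 2 and h_3·M_3 + 2h_3·M_4 = 6(g'(7) - Δ_3) = 60.
Hence M_0 = 964/237, M_1 = -590/79, M_2 = 1228/79, M_3 = -1478/79, M_4 = 1924/79.
On [3, 4], g(t) = 4 - 245/79·(t - 3) - 295/79·(t - 3)² + 303/79·(t - 3)³.
With (t - 3) = 1/4: g(13/4) = 15427/5056.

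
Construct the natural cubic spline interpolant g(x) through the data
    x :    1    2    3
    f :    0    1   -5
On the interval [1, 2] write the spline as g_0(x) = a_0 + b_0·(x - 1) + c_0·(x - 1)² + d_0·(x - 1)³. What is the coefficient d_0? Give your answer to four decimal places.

Put M_i = g'' at the i-th knot. Here h = (1, 1) and Δ = (1, -6), so the interior equations h_(i-1)·M_(i-1) + 2(h_(i-1)+h_i)·M_i + h_i·M_(i+1) = 6(Δ_i − Δ_(i-1)) read
  1·M_0 + 4·M_1 + 1·M_2 = 6(Δ_1 - Δ_0) = -42
Natural end conditions: M_0 = M_2 = 0.
Hence M_0 = 0, M_1 = -21/2, M_2 = 0.
On [1, 2], with g_0(x) = a_0 + b_0·(x - 1) + c_0·(x - 1)² + d_0·(x - 1)³: c_0 = M_0/2 = 0, d_0 = (M_1 - M_0)/(6h_0) = -7/4, b_0 = Δ_0 - h_0(2M_0 + M_1)/6 = 11/4.

-1.7500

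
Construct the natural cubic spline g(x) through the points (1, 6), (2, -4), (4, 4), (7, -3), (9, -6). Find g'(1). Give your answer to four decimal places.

With σ_i denoting the second derivative at x_i, h_i = 1, 2, 3, 2, and Δ_i = (y_(i+1) − y_i)/h_i = -10, 4, -7/3, -3/2:
  1·σ_0 + 6·σ_1 + 2·σ_2 = 6(Δ_1 - Δ_0) = 84
  2·σ_1 + 10·σ_2 + 3·σ_3 = 6(Δ_2 - Δ_1) = -38
  3·σ_2 + 10·σ_3 + 2·σ_4 = 6(Δ_3 - Δ_2) = 5
Natural end conditions: σ_0 = σ_4 = 0.
Solving the tridiagonal system: σ_0 = 0, σ_1 = 4217/253, σ_2 = -2025/253, σ_3 = 734/253, σ_4 = 0.
On [1, 2], g'(x) = b_0 + 2c_0·(x - 1) + 3d_0·(x - 1)² with b_0 = Δ_0 - h_0(2σ_0 + σ_1)/6 = -19397/1518, c_0 = σ_0/2 = 0, d_0 = (σ_1 - σ_0)/(6h_0) = 4217/1518. So g'(1) = -19397/1518.

-12.7780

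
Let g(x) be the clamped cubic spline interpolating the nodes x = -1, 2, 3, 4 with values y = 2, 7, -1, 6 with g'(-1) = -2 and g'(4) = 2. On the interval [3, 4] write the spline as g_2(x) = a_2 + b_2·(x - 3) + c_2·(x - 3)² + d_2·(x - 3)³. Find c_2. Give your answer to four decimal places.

Let m_i = g''(x_i). Step sizes h_i = 3, 1, 1; slopes of the chords Δ_i = (y_(i+1) - y_i)/h_i = 5/3, -8, 7.
  3·m_0 + 8·m_1 + 1·m_2 = 6(Δ_1 - Δ_0) = -58
  1·m_1 + 4·m_2 + 1·m_3 = 6(Δ_2 - Δ_1) = 90
Clamped end conditions give two more equations: 2h_0·m_0 + h_0·m_1 = 6(Δ_0 - g'(-1)) = 22 and h_2·m_2 + 2h_2·m_3 = 6(g'(4) - Δ_2) = -30.
Solving: m_0 = 1012/87, m_1 = -462/29, m_2 = 1002/29, m_3 = -936/29.
On [3, 4], with g_2(x) = a_2 + b_2·(x - 3) + c_2·(x - 3)² + d_2·(x - 3)³: c_2 = m_2/2 = 501/29, d_2 = (m_3 - m_2)/(6h_2) = -323/29, b_2 = Δ_2 - h_2(2m_2 + m_3)/6 = 25/29.

17.2759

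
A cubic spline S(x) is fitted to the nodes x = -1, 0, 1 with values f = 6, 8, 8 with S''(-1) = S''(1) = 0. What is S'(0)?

Let m_i = S''(x_i). Step sizes h_i = 1, 1; slopes of the chords Δ_i = (y_(i+1) - y_i)/h_i = 2, 0.
  1·m_0 + 4·m_1 + 1·m_2 = 6(Δ_1 - Δ_0) = -12
Natural end conditions: m_0 = m_2 = 0.
Hence m_0 = 0, m_1 = -3, m_2 = 0.
On [0, 1], S'(x) = b_1 + 2c_1·x + 3d_1·x² with b_1 = Δ_1 - h_1(2m_1 + m_2)/6 = 1, c_1 = m_1/2 = -3/2, d_1 = (m_2 - m_1)/(6h_1) = 1/2. So S'(0) = 1.

1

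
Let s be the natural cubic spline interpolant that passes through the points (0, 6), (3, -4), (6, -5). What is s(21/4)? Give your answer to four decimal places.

-5.2773

Let m_i = s''(x_i). Step sizes h_i = 3, 3; slopes of the chords Δ_i = (y_(i+1) - y_i)/h_i = -10/3, -1/3.
  3·m_0 + 12·m_1 + 3·m_2 = 6(Δ_1 - Δ_0) = 18
Natural end conditions: m_0 = m_2 = 0.
Hence m_0 = 0, m_1 = 3/2, m_2 = 0.
On [3, 6], s(x) = -4 - 11/6·(x - 3) + 3/4·(x - 3)² - 1/12·(x - 3)³.
With (x - 3) = 9/4: s(21/4) = -1351/256.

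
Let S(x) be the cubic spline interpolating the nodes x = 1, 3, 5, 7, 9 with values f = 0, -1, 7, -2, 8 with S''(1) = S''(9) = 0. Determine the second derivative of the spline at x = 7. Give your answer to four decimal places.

9.6964

Write m_i for S''(x_i). With h_i = 2, 2, 2, 2 and divided differences Δ_i = -1/2, 4, -9/2, 5, the continuity of S' gives the tridiagonal system
  2·m_0 + 8·m_1 + 2·m_2 = 6(Δ_1 - Δ_0) = 27
  2·m_1 + 8·m_2 + 2·m_3 = 6(Δ_2 - Δ_1) = -51
  2·m_2 + 8·m_3 + 2·m_4 = 6(Δ_3 - Δ_2) = 57
Natural end conditions: m_0 = m_4 = 0.
Solving: m_0 = 0, m_1 = 333/56, m_2 = -72/7, m_3 = 543/56, m_4 = 0.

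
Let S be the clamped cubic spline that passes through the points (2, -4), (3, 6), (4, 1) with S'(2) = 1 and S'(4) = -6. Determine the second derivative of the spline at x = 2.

With m_i denoting the second derivative at x_i, h_i = 1, 1, and Δ_i = (y_(i+1) − y_i)/h_i = 10, -5:
  1·m_0 + 4·m_1 + 1·m_2 = 6(Δ_1 - Δ_0) = -90
Clamped end conditions give two more equations: 2h_0·m_0 + h_0·m_1 = 6(Δ_0 - S'(2)) = 54 and h_1·m_1 + 2h_1·m_2 = 6(S'(4) - Δ_1) = -6.
Hence m_0 = 46, m_1 = -38, m_2 = 16.

46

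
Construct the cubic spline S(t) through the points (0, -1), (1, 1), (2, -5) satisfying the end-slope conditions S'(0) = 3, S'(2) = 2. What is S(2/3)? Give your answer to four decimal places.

Put M_i = S'' at the i-th knot. Here h = (1, 1) and Δ = (2, -6), so the interior equations h_(i-1)·M_(i-1) + 2(h_(i-1)+h_i)·M_i + h_i·M_(i+1) = 6(Δ_i − Δ_(i-1)) read
  1·M_0 + 4·M_1 + 1·M_2 = 6(Δ_1 - Δ_0) = -48
Clamped end conditions give two more equations: 2h_0·M_0 + h_0·M_1 = 6(Δ_0 - S'(0)) = -6 and h_1·M_1 + 2h_1·M_2 = 6(S'(2) - Δ_1) = 48.
Solving: M_0 = 17/2, M_1 = -23, M_2 = 71/2.
On [0, 1], S(t) = -1 + 3·t + 17/4·t² - 21/4·t³.
With t = 2/3: S(2/3) = 4/3.

1.3333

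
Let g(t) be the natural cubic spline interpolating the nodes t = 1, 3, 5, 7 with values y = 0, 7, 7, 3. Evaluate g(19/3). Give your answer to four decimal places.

4.5111

With M_i denoting the second derivative at x_i, h_i = 2, 2, 2, and Δ_i = (y_(i+1) − y_i)/h_i = 7/2, 0, -2:
  2·M_0 + 8·M_1 + 2·M_2 = 6(Δ_1 - Δ_0) = -21
  2·M_1 + 8·M_2 + 2·M_3 = 6(Δ_2 - Δ_1) = -12
Natural end conditions: M_0 = M_3 = 0.
Solving the tridiagonal system: M_0 = 0, M_1 = -12/5, M_2 = -9/10, M_3 = 0.
On [5, 7], g(t) = 7 - 7/5·(t - 5) - 9/20·(t - 5)² + 3/40·(t - 5)³.
With (t - 5) = 4/3: g(19/3) = 203/45.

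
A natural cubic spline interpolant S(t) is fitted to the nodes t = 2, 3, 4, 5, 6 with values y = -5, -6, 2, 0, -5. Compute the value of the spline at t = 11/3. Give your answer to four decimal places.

-0.3598

Let m_i = S''(x_i). Step sizes h_i = 1, 1, 1, 1; slopes of the chords Δ_i = (y_(i+1) - y_i)/h_i = -1, 8, -2, -5.
  1·m_0 + 4·m_1 + 1·m_2 = 6(Δ_1 - Δ_0) = 54
  1·m_1 + 4·m_2 + 1·m_3 = 6(Δ_2 - Δ_1) = -60
  1·m_2 + 4·m_3 + 1·m_4 = 6(Δ_3 - Δ_2) = -18
Natural end conditions: m_0 = m_4 = 0.
Forward elimination and back-substitution give m_0 = 0, m_1 = 129/7, m_2 = -138/7, m_3 = 3/7, m_4 = 0.
On [3, 4], S(t) = -6 + 36/7·(t - 3) + 129/14·(t - 3)² - 89/14·(t - 3)³.
With (t - 3) = 2/3: S(11/3) = -68/189.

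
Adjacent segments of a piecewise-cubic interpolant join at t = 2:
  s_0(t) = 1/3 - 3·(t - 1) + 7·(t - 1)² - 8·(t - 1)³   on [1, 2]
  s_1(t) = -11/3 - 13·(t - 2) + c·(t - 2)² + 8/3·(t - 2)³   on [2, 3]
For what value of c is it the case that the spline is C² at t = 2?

s_0''(t) = 14 - 48·(t - 1), so s_0''(2) = -34. On the right, s_1''(2) = 2c, so c = -17.

-17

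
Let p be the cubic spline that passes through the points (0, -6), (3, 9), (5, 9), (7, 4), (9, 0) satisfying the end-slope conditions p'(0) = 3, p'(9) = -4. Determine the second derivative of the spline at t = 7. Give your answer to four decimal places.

1.6594

Write σ_i for p''(x_i). With h_i = 3, 2, 2, 2 and divided differences Δ_i = 5, 0, -5/2, -2, the continuity of p' gives the tridiagonal system
  3·σ_0 + 10·σ_1 + 2·σ_2 = 6(Δ_1 - Δ_0) = -30
  2·σ_1 + 8·σ_2 + 2·σ_3 = 6(Δ_2 - Δ_1) = -15
  2·σ_2 + 8·σ_3 + 2·σ_4 = 6(Δ_3 - Δ_2) = 3
Clamped end conditions give two more equations: 2h_0·σ_0 + h_0·σ_1 = 6(Δ_0 - p'(0)) = 12 and h_3·σ_3 + 2h_3·σ_4 = 6(p'(9) - Δ_3) = -12.
Solving the tridiagonal system: σ_0 = 547/138, σ_1 = -271/69, σ_2 = -361/276, σ_3 = 229/138, σ_4 = -1057/276.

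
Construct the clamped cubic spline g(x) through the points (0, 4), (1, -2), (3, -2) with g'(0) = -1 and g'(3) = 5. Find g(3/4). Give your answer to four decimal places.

With σ_i denoting the second derivative at x_i, h_i = 1, 2, and Δ_i = (y_(i+1) − y_i)/h_i = -6, 0:
  1·σ_0 + 6·σ_1 + 2·σ_2 = 6(Δ_1 - Δ_0) = 36
Clamped end conditions give two more equations: 2h_0·σ_0 + h_0·σ_1 = 6(Δ_0 - g'(0)) = -30 and h_1·σ_1 + 2h_1·σ_2 = 6(g'(3) - Δ_1) = 30.
Solving the tridiagonal system: σ_0 = -19, σ_1 = 8, σ_2 = 7/2.
On [0, 1], g(x) = 4 - 1·x - 19/2·x² + 9/2·x³.
With x = 3/4: g(3/4) = -25/128.

-0.1953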